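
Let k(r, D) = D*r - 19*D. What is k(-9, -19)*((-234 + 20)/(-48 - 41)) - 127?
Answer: 102545/89 ≈ 1152.2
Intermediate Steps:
k(r, D) = -19*D + D*r
k(-9, -19)*((-234 + 20)/(-48 - 41)) - 127 = (-19*(-19 - 9))*((-234 + 20)/(-48 - 41)) - 127 = (-19*(-28))*(-214/(-89)) - 127 = 532*(-214*(-1/89)) - 127 = 532*(214/89) - 127 = 113848/89 - 127 = 102545/89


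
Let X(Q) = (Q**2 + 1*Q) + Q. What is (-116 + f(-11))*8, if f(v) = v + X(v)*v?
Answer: -9728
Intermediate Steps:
X(Q) = Q**2 + 2*Q (X(Q) = (Q**2 + Q) + Q = (Q + Q**2) + Q = Q**2 + 2*Q)
f(v) = v + v**2*(2 + v) (f(v) = v + (v*(2 + v))*v = v + v**2*(2 + v))
(-116 + f(-11))*8 = (-116 - 11*(1 - 11*(2 - 11)))*8 = (-116 - 11*(1 - 11*(-9)))*8 = (-116 - 11*(1 + 99))*8 = (-116 - 11*100)*8 = (-116 - 1100)*8 = -1216*8 = -9728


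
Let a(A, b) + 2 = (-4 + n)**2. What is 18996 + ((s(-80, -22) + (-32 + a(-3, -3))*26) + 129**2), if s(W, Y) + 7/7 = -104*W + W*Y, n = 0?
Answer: 45248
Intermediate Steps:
s(W, Y) = -1 - 104*W + W*Y (s(W, Y) = -1 + (-104*W + W*Y) = -1 - 104*W + W*Y)
a(A, b) = 14 (a(A, b) = -2 + (-4 + 0)**2 = -2 + (-4)**2 = -2 + 16 = 14)
18996 + ((s(-80, -22) + (-32 + a(-3, -3))*26) + 129**2) = 18996 + (((-1 - 104*(-80) - 80*(-22)) + (-32 + 14)*26) + 129**2) = 18996 + (((-1 + 8320 + 1760) - 18*26) + 16641) = 18996 + ((10079 - 468) + 16641) = 18996 + (9611 + 16641) = 18996 + 26252 = 45248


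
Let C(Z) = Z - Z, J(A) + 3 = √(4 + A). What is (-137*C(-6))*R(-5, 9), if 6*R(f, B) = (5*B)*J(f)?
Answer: 0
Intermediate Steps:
J(A) = -3 + √(4 + A)
C(Z) = 0
R(f, B) = 5*B*(-3 + √(4 + f))/6 (R(f, B) = ((5*B)*(-3 + √(4 + f)))/6 = (5*B*(-3 + √(4 + f)))/6 = 5*B*(-3 + √(4 + f))/6)
(-137*C(-6))*R(-5, 9) = (-137*0)*((⅚)*9*(-3 + √(4 - 5))) = 0*((⅚)*9*(-3 + √(-1))) = 0*((⅚)*9*(-3 + I)) = 0*(-45/2 + 15*I/2) = 0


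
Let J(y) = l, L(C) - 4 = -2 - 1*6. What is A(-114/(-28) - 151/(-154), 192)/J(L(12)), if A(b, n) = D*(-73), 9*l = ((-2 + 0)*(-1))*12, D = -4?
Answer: 219/2 ≈ 109.50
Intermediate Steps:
l = 8/3 (l = (((-2 + 0)*(-1))*12)/9 = (-2*(-1)*12)/9 = (2*12)/9 = (⅑)*24 = 8/3 ≈ 2.6667)
L(C) = -4 (L(C) = 4 + (-2 - 1*6) = 4 + (-2 - 6) = 4 - 8 = -4)
J(y) = 8/3
A(b, n) = 292 (A(b, n) = -4*(-73) = 292)
A(-114/(-28) - 151/(-154), 192)/J(L(12)) = 292/(8/3) = 292*(3/8) = 219/2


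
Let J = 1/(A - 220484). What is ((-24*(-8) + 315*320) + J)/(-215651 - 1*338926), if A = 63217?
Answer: -15882708863/87216661059 ≈ -0.18211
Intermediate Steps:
J = -1/157267 (J = 1/(63217 - 220484) = 1/(-157267) = -1/157267 ≈ -6.3586e-6)
((-24*(-8) + 315*320) + J)/(-215651 - 1*338926) = ((-24*(-8) + 315*320) - 1/157267)/(-215651 - 1*338926) = ((192 + 100800) - 1/157267)/(-215651 - 338926) = (100992 - 1/157267)/(-554577) = (15882708863/157267)*(-1/554577) = -15882708863/87216661059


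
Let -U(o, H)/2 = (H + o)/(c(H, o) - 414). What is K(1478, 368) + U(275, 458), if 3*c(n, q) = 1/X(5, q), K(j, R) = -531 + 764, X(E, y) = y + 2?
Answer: 81377935/344033 ≈ 236.54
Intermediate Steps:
X(E, y) = 2 + y
K(j, R) = 233
c(n, q) = 1/(3*(2 + q))
U(o, H) = -2*(H + o)/(-414 + 1/(3*(2 + o))) (U(o, H) = -2*(H + o)/(1/(3*(2 + o)) - 414) = -2*(H + o)/(-414 + 1/(3*(2 + o))))
K(1478, 368) + U(275, 458) = 233 + 6*(2 + 275)*(458 + 275)/(2483 + 1242*275) = 233 + 6*277*733/(2483 + 341550) = 233 + 6*277*733/344033 = 233 + 6*(1/344033)*277*733 = 233 + 1218246/344033 = 81377935/344033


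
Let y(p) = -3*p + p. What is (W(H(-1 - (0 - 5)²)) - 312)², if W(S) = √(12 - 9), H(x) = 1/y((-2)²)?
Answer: (312 - √3)² ≈ 96266.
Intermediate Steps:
y(p) = -2*p
H(x) = -⅛ (H(x) = 1/(-2*(-2)²) = 1/(-2*4) = 1/(-8) = -⅛)
W(S) = √3
(W(H(-1 - (0 - 5)²)) - 312)² = (√3 - 312)² = (-312 + √3)²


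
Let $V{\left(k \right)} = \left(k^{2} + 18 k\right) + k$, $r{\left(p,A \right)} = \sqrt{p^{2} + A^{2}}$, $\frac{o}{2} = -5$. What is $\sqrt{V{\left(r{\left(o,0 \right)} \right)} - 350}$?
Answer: $2 i \sqrt{15} \approx 7.746 i$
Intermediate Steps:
$o = -10$ ($o = 2 \left(-5\right) = -10$)
$r{\left(p,A \right)} = \sqrt{A^{2} + p^{2}}$
$V{\left(k \right)} = k^{2} + 19 k$
$\sqrt{V{\left(r{\left(o,0 \right)} \right)} - 350} = \sqrt{\sqrt{0^{2} + \left(-10\right)^{2}} \left(19 + \sqrt{0^{2} + \left(-10\right)^{2}}\right) - 350} = \sqrt{\sqrt{0 + 100} \left(19 + \sqrt{0 + 100}\right) - 350} = \sqrt{\sqrt{100} \left(19 + \sqrt{100}\right) - 350} = \sqrt{10 \left(19 + 10\right) - 350} = \sqrt{10 \cdot 29 - 350} = \sqrt{290 - 350} = \sqrt{-60} = 2 i \sqrt{15}$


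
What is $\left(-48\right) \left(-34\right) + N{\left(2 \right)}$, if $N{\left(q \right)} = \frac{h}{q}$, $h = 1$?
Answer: $\frac{3265}{2} \approx 1632.5$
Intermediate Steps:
$N{\left(q \right)} = \frac{1}{q}$ ($N{\left(q \right)} = 1 \frac{1}{q} = \frac{1}{q}$)
$\left(-48\right) \left(-34\right) + N{\left(2 \right)} = \left(-48\right) \left(-34\right) + \frac{1}{2} = 1632 + \frac{1}{2} = \frac{3265}{2}$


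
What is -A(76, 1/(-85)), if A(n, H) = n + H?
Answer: -6459/85 ≈ -75.988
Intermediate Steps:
A(n, H) = H + n
-A(76, 1/(-85)) = -(1/(-85) + 76) = -(-1/85 + 76) = -1*6459/85 = -6459/85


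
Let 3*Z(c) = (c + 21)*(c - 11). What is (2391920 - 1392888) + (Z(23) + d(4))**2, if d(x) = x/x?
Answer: 1030361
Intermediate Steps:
d(x) = 1
Z(c) = (-11 + c)*(21 + c)/3 (Z(c) = ((c + 21)*(c - 11))/3 = ((21 + c)*(-11 + c))/3 = ((-11 + c)*(21 + c))/3 = (-11 + c)*(21 + c)/3)
(2391920 - 1392888) + (Z(23) + d(4))**2 = (2391920 - 1392888) + ((-77 + (1/3)*23**2 + (10/3)*23) + 1)**2 = 999032 + ((-77 + (1/3)*529 + 230/3) + 1)**2 = 999032 + ((-77 + 529/3 + 230/3) + 1)**2 = 999032 + (176 + 1)**2 = 999032 + 177**2 = 999032 + 31329 = 1030361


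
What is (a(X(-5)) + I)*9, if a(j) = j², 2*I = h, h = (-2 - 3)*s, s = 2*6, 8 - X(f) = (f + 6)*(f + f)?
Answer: 2646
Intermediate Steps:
X(f) = 8 - 2*f*(6 + f) (X(f) = 8 - (f + 6)*(f + f) = 8 - (6 + f)*2*f = 8 - 2*f*(6 + f))
s = 12
h = -60 (h = (-2 - 3)*12 = -5*12 = -60)
I = -30 (I = (½)*(-60) = -30)
(a(X(-5)) + I)*9 = ((8 - 12*(-5) - 2*(-5)²)² - 30)*9 = ((8 + 60 - 2*25)² - 30)*9 = ((8 + 60 - 50)² - 30)*9 = (18² - 30)*9 = (324 - 30)*9 = 294*9 = 2646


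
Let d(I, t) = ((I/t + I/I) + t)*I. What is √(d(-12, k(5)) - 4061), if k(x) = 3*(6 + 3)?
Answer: 5*I*√1581/3 ≈ 66.27*I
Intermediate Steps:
k(x) = 27 (k(x) = 3*9 = 27)
d(I, t) = I*(1 + t + I/t) (d(I, t) = ((I/t + 1) + t)*I = ((1 + I/t) + t)*I = (1 + t + I/t)*I = I*(1 + t + I/t))
√(d(-12, k(5)) - 4061) = √(-12*(-12 + 27*(1 + 27))/27 - 4061) = √(-12*1/27*(-12 + 27*28) - 4061) = √(-12*1/27*(-12 + 756) - 4061) = √(-12*1/27*744 - 4061) = √(-992/3 - 4061) = √(-13175/3) = 5*I*√1581/3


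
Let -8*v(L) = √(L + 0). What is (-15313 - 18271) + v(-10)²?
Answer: -1074693/32 ≈ -33584.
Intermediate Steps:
v(L) = -√L/8 (v(L) = -√(L + 0)/8 = -√L/8)
(-15313 - 18271) + v(-10)² = (-15313 - 18271) + (-I*√10/8)² = -33584 + (-I*√10/8)² = -33584 - 5/32 = -1074693/32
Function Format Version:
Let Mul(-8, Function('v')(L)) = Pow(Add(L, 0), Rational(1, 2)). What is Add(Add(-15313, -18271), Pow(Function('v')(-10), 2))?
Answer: Rational(-1074693, 32) ≈ -33584.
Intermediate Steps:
Function('v')(L) = Mul(Rational(-1, 8), Pow(L, Rational(1, 2))) (Function('v')(L) = Mul(Rational(-1, 8), Pow(Add(L, 0), Rational(1, 2))) = Mul(Rational(-1, 8), Pow(L, Rational(1, 2))))
Add(Add(-15313, -18271), Pow(Function('v')(-10), 2)) = Add(Add(-15313, -18271), Pow(Mul(Rational(-1, 8), Pow(-10, Rational(1, 2))), 2)) = Add(-33584, Pow(Mul(Rational(-1, 8), Mul(I, Pow(10, Rational(1, 2)))), 2)) = Add(-33584, Pow(Mul(Rational(-1, 8), I, Pow(10, Rational(1, 2))), 2)) = Add(-33584, Rational(-5, 32)) = Rational(-1074693, 32)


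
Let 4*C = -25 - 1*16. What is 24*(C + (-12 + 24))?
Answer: 42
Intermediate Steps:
C = -41/4 (C = (-25 - 1*16)/4 = (-25 - 16)/4 = (¼)*(-41) = -41/4 ≈ -10.250)
24*(C + (-12 + 24)) = 24*(-41/4 + (-12 + 24)) = 24*(-41/4 + 12) = 24*(7/4) = 42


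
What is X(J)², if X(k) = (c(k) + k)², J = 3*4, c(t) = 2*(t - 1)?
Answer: 1336336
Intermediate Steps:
c(t) = -2 + 2*t (c(t) = 2*(-1 + t) = -2 + 2*t)
J = 12
X(k) = (-2 + 3*k)² (X(k) = ((-2 + 2*k) + k)² = (-2 + 3*k)²)
X(J)² = ((-2 + 3*12)²)² = ((-2 + 36)²)² = (34²)² = 1156² = 1336336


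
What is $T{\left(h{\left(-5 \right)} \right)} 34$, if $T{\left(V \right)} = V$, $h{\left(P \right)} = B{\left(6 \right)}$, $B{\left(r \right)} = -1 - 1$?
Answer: $-68$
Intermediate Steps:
$B{\left(r \right)} = -2$ ($B{\left(r \right)} = -1 - 1 = -2$)
$h{\left(P \right)} = -2$
$T{\left(h{\left(-5 \right)} \right)} 34 = \left(-2\right) 34 = -68$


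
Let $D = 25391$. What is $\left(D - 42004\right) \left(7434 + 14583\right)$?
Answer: $-365768421$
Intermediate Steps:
$\left(D - 42004\right) \left(7434 + 14583\right) = \left(25391 - 42004\right) \left(7434 + 14583\right) = \left(-16613\right) 22017 = -365768421$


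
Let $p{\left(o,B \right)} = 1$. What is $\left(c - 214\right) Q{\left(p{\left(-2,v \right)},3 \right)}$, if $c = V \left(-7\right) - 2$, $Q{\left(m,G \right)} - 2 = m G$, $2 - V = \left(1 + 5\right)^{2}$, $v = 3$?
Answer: $110$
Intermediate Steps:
$V = -34$ ($V = 2 - \left(1 + 5\right)^{2} = 2 - 6^{2} = 2 - 36 = -34$)
$Q{\left(m,G \right)} = 2 + G m$ ($Q{\left(m,G \right)} = 2 + m G = 2 + G m$)
$c = 236$ ($c = \left(-34\right) \left(-7\right) - 2 = 238 - 2 = 236$)
$\left(c - 214\right) Q{\left(p{\left(-2,v \right)},3 \right)} = \left(236 - 214\right) \left(2 + 3 \cdot 1\right) = 22 \left(2 + 3\right) = 22 \cdot 5 = 110$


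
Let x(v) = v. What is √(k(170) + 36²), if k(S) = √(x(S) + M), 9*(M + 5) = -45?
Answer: 2*√(324 + √10) ≈ 36.175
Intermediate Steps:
M = -10 (M = -5 + (⅑)*(-45) = -5 - 5 = -10)
k(S) = √(-10 + S) (k(S) = √(S - 10) = √(-10 + S))
√(k(170) + 36²) = √(√(-10 + 170) + 36²) = √(√160 + 1296) = √(4*√10 + 1296) = √(1296 + 4*√10)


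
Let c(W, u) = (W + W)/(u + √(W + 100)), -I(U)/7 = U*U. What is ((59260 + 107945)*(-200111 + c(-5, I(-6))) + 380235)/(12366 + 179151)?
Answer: -707204230942360/4047967151 + 557350*√95/4047967151 ≈ -1.7471e+5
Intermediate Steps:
I(U) = -7*U² (I(U) = -7*U*U = -7*U²)
c(W, u) = 2*W/(u + √(100 + W)) (c(W, u) = (2*W)/(u + √(100 + W)) = 2*W/(u + √(100 + W)))
((59260 + 107945)*(-200111 + c(-5, I(-6))) + 380235)/(12366 + 179151) = ((59260 + 107945)*(-200111 + 2*(-5)/(-7*(-6)² + √(100 - 5))) + 380235)/(12366 + 179151) = (167205*(-200111 + 2*(-5)/(-7*36 + √95)) + 380235)/191517 = (167205*(-200111 + 2*(-5)/(-252 + √95)) + 380235)*(1/191517) = (167205*(-200111 - 10/(-252 + √95)) + 380235)*(1/191517) = ((-33459559755 - 1672050/(-252 + √95)) + 380235)*(1/191517) = (-33459179520 - 1672050/(-252 + √95))*(1/191517) = -11153059840/63839 - 557350/(63839*(-252 + √95))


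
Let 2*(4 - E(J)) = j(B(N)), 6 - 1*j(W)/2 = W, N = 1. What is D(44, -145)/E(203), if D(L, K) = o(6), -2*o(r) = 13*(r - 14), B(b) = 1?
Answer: -52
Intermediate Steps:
o(r) = 91 - 13*r/2 (o(r) = -13*(r - 14)/2 = -13*(-14 + r)/2 = -(-182 + 13*r)/2 = 91 - 13*r/2)
j(W) = 12 - 2*W
D(L, K) = 52 (D(L, K) = 91 - 13/2*6 = 91 - 39 = 52)
E(J) = -1 (E(J) = 4 - (12 - 2*1)/2 = 4 - (12 - 2)/2 = 4 - ½*10 = 4 - 5 = -1)
D(44, -145)/E(203) = 52/(-1) = 52*(-1) = -52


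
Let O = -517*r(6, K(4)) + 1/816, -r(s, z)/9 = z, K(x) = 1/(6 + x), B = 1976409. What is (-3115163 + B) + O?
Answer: -4644217891/4080 ≈ -1.1383e+6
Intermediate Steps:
r(s, z) = -9*z
O = 1898429/4080 (O = -(-4653)/(6 + 4) + 1/816 = -(-4653)/10 + 1/816 = -517*(-9/10) + 1/816 = 4653/10 + 1/816 = 1898429/4080 ≈ 465.30)
(-3115163 + B) + O = (-3115163 + 1976409) + 1898429/4080 = -1138754 + 1898429/4080 = -4644217891/4080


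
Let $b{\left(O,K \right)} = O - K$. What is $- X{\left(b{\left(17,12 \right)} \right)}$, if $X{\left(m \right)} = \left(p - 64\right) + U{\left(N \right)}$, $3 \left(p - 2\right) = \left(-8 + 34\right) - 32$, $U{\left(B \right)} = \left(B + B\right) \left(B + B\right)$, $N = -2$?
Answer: $48$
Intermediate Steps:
$U{\left(B \right)} = 4 B^{2}$ ($U{\left(B \right)} = 2 B 2 B = 4 B^{2}$)
$p = 0$ ($p = 2 + \frac{\left(-8 + 34\right) - 32}{3} = 2 + \frac{26 - 32}{3} = 2 + \frac{1}{3} \left(-6\right) = 2 - 2 = 0$)
$X{\left(m \right)} = -48$ ($X{\left(m \right)} = \left(0 - 64\right) + 4 \left(-2\right)^{2} = -64 + 4 \cdot 4 = -64 + 16 = -48$)
$- X{\left(b{\left(17,12 \right)} \right)} = \left(-1\right) \left(-48\right) = 48$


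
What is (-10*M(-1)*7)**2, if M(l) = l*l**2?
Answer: 4900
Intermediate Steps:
M(l) = l**3
(-10*M(-1)*7)**2 = (-10*(-1)**3*7)**2 = (-10*(-1)*7)**2 = (10*7)**2 = 70**2 = 4900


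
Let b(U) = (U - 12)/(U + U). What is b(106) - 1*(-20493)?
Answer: 2172305/106 ≈ 20493.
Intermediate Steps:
b(U) = (-12 + U)/(2*U) (b(U) = (-12 + U)/((2*U)) = (-12 + U)*(1/(2*U)) = (-12 + U)/(2*U))
b(106) - 1*(-20493) = (1/2)*(-12 + 106)/106 - 1*(-20493) = (1/2)*(1/106)*94 + 20493 = 47/106 + 20493 = 2172305/106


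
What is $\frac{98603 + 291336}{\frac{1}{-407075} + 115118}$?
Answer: $\frac{158734418425}{46861659849} \approx 3.3873$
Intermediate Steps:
$\frac{98603 + 291336}{\frac{1}{-407075} + 115118} = \frac{389939}{- \frac{1}{407075} + 115118} = \frac{389939}{\frac{46861659849}{407075}} = 389939 \cdot \frac{407075}{46861659849} = \frac{158734418425}{46861659849}$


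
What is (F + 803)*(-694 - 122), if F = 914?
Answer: -1401072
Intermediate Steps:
(F + 803)*(-694 - 122) = (914 + 803)*(-694 - 122) = 1717*(-816) = -1401072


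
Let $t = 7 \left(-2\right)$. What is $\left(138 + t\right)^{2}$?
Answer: $15376$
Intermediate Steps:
$t = -14$
$\left(138 + t\right)^{2} = \left(138 - 14\right)^{2} = 124^{2} = 15376$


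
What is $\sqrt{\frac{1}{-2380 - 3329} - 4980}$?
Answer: $\frac{i \sqrt{162311557089}}{5709} \approx 70.569 i$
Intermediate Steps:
$\sqrt{\frac{1}{-2380 - 3329} - 4980} = \sqrt{\frac{1}{-5709} - 4980} = \sqrt{- \frac{1}{5709} - 4980} = \sqrt{- \frac{28430821}{5709}} = \frac{i \sqrt{162311557089}}{5709}$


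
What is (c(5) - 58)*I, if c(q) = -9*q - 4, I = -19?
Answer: 2033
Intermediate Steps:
c(q) = -4 - 9*q
(c(5) - 58)*I = ((-4 - 9*5) - 58)*(-19) = ((-4 - 45) - 58)*(-19) = (-49 - 58)*(-19) = -107*(-19) = 2033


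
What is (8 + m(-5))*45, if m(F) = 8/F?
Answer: 288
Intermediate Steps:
(8 + m(-5))*45 = (8 + 8/(-5))*45 = (8 + 8*(-1/5))*45 = (8 - 8/5)*45 = (32/5)*45 = 288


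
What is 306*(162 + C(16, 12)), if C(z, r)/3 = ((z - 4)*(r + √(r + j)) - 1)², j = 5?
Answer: 21069018 + 3150576*√17 ≈ 3.4059e+7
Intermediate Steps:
C(z, r) = 3*(-1 + (-4 + z)*(r + √(5 + r)))² (C(z, r) = 3*((z - 4)*(r + √(r + 5)) - 1)² = 3*((-4 + z)*(r + √(5 + r)) - 1)² = 3*(-1 + (-4 + z)*(r + √(5 + r)))²)
306*(162 + C(16, 12)) = 306*(162 + 3*(1 + 4*12 + 4*√(5 + 12) - 1*12*16 - 1*16*√(5 + 12))²) = 306*(162 + 3*(1 + 48 + 4*√17 - 192 - 1*16*√17)²) = 306*(162 + 3*(1 + 48 + 4*√17 - 192 - 16*√17)²) = 306*(162 + 3*(-143 - 12*√17)²) = 49572 + 918*(-143 - 12*√17)²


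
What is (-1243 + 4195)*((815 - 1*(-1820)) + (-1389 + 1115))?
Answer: 6969672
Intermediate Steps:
(-1243 + 4195)*((815 - 1*(-1820)) + (-1389 + 1115)) = 2952*((815 + 1820) - 274) = 2952*(2635 - 274) = 2952*2361 = 6969672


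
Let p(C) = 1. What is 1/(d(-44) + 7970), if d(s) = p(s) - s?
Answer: 1/8015 ≈ 0.00012477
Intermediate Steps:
d(s) = 1 - s
1/(d(-44) + 7970) = 1/((1 - 1*(-44)) + 7970) = 1/((1 + 44) + 7970) = 1/(45 + 7970) = 1/8015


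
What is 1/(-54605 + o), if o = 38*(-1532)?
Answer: -1/112821 ≈ -8.8636e-6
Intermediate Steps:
o = -58216
1/(-54605 + o) = 1/(-54605 - 58216) = 1/(-112821) = -1/112821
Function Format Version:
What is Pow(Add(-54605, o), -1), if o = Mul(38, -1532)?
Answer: Rational(-1, 112821) ≈ -8.8636e-6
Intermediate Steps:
o = -58216
Pow(Add(-54605, o), -1) = Pow(Add(-54605, -58216), -1) = Pow(-112821, -1) = Rational(-1, 112821)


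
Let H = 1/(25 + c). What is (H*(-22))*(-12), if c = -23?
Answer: 132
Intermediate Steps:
H = ½ (H = 1/(25 - 23) = 1/2 = ½ ≈ 0.50000)
(H*(-22))*(-12) = ((½)*(-22))*(-12) = -11*(-12) = 132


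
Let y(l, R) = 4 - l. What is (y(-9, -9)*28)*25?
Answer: 9100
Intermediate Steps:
(y(-9, -9)*28)*25 = ((4 - 1*(-9))*28)*25 = ((4 + 9)*28)*25 = (13*28)*25 = 364*25 = 9100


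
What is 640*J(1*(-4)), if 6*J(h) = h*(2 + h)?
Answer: 2560/3 ≈ 853.33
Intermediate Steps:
J(h) = h*(2 + h)/6 (J(h) = (h*(2 + h))/6 = h*(2 + h)/6)
640*J(1*(-4)) = 640*((1*(-4))*(2 + 1*(-4))/6) = 640*((⅙)*(-4)*(2 - 4)) = 640*((⅙)*(-4)*(-2)) = 640*(4/3) = 2560/3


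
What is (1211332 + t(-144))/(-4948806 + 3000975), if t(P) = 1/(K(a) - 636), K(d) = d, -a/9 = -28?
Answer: -465151487/747967104 ≈ -0.62189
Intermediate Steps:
a = 252 (a = -9*(-28) = 252)
t(P) = -1/384 (t(P) = 1/(252 - 636) = 1/(-384) = -1/384)
(1211332 + t(-144))/(-4948806 + 3000975) = (1211332 - 1/384)/(-4948806 + 3000975) = (465151487/384)/(-1947831) = (465151487/384)*(-1/1947831) = -465151487/747967104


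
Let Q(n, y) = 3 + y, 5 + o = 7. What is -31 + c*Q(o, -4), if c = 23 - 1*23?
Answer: -31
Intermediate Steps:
o = 2 (o = -5 + 7 = 2)
c = 0 (c = 23 - 23 = 0)
-31 + c*Q(o, -4) = -31 + 0*(3 - 4) = -31 + 0*(-1) = -31 + 0 = -31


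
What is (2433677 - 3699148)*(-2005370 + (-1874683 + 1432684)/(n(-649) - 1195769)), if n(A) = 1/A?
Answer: 656473748142541084273/258684694 ≈ 2.5377e+12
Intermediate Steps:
(2433677 - 3699148)*(-2005370 + (-1874683 + 1432684)/(n(-649) - 1195769)) = (2433677 - 3699148)*(-2005370 + (-1874683 + 1432684)/(1/(-649) - 1195769)) = -1265471*(-2005370 - 441999/(-1/649 - 1195769)) = -1265471*(-2005370 - 441999/(-776054082/649)) = -1265471*(-2005370 - 441999*(-649/776054082)) = -1265471*(-2005370 + 95619117/258684694) = -1265471*(-518758429187663/258684694) = 656473748142541084273/258684694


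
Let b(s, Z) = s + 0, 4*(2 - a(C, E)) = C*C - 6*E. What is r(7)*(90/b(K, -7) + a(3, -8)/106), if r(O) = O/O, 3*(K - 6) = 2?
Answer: 5675/424 ≈ 13.384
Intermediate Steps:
K = 20/3 (K = 6 + (1/3)*2 = 6 + 2/3 = 20/3 ≈ 6.6667)
a(C, E) = 2 - C**2/4 + 3*E/2 (a(C, E) = 2 - (C*C - 6*E)/4 = 2 - (C**2 - 6*E)/4 = 2 + (-C**2/4 + 3*E/2) = 2 - C**2/4 + 3*E/2)
r(O) = 1
b(s, Z) = s
r(7)*(90/b(K, -7) + a(3, -8)/106) = 1*(90/(20/3) + (2 - 1/4*3**2 + (3/2)*(-8))/106) = 1*(90*(3/20) + (2 - 1/4*9 - 12)*(1/106)) = 1*(27/2 + (2 - 9/4 - 12)*(1/106)) = 1*(27/2 - 49/4*1/106) = 1*(27/2 - 49/424) = 1*(5675/424) = 5675/424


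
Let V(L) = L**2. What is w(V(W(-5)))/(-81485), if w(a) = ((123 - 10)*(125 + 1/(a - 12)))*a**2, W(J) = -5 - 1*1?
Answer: -18312102/81485 ≈ -224.73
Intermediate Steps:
W(J) = -6 (W(J) = -5 - 1 = -6)
w(a) = a**2*(14125 + 113/(-12 + a)) (w(a) = (113*(125 + 1/(-12 + a)))*a**2 = (14125 + 113/(-12 + a))*a**2 = a**2*(14125 + 113/(-12 + a)))
w(V(W(-5)))/(-81485) = (((-6)**2)**2*(-169387 + 14125*(-6)**2)/(-12 + (-6)**2))/(-81485) = (36**2*(-169387 + 14125*36)/(-12 + 36))*(-1/81485) = (1296*(-169387 + 508500)/24)*(-1/81485) = (1296*(1/24)*339113)*(-1/81485) = 18312102*(-1/81485) = -18312102/81485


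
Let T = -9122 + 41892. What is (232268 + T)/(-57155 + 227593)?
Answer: 132519/85219 ≈ 1.5550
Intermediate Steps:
T = 32770
(232268 + T)/(-57155 + 227593) = (232268 + 32770)/(-57155 + 227593) = 265038/170438 = 265038*(1/170438) = 132519/85219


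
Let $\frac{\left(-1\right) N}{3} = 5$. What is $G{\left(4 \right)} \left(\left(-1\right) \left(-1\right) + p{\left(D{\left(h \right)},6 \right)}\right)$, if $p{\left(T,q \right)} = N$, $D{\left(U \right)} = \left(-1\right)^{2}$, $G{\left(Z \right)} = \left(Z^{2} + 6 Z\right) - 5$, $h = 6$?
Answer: $-490$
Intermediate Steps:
$N = -15$ ($N = \left(-3\right) 5 = -15$)
$G{\left(Z \right)} = -5 + Z^{2} + 6 Z$
$D{\left(U \right)} = 1$
$p{\left(T,q \right)} = -15$
$G{\left(4 \right)} \left(\left(-1\right) \left(-1\right) + p{\left(D{\left(h \right)},6 \right)}\right) = \left(-5 + 4^{2} + 6 \cdot 4\right) \left(\left(-1\right) \left(-1\right) - 15\right) = \left(-5 + 16 + 24\right) \left(1 - 15\right) = 35 \left(-14\right) = -490$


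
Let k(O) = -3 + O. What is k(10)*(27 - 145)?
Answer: -826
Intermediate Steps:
k(10)*(27 - 145) = (-3 + 10)*(27 - 145) = 7*(-118) = -826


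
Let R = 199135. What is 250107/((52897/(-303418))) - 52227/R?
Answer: -1162442590961433/810280315 ≈ -1.4346e+6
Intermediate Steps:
250107/((52897/(-303418))) - 52227/R = 250107/((52897/(-303418))) - 52227/199135 = 250107/((52897*(-1/303418))) - 52227*1/199135 = 250107/(-52897/303418) - 52227/199135 = 250107*(-303418/52897) - 52227/199135 = -5837458902/4069 - 52227/199135 = -1162442590961433/810280315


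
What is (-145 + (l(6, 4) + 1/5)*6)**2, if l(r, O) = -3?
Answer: 654481/25 ≈ 26179.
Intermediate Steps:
(-145 + (l(6, 4) + 1/5)*6)**2 = (-145 + (-3 + 1/5)*6)**2 = (-145 - 14/5*6)**2 = (-145 - 84/5)**2 = (-809/5)**2 = 654481/25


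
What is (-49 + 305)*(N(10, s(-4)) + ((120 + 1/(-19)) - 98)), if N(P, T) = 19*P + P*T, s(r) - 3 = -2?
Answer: 1079552/19 ≈ 56819.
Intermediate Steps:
s(r) = 1 (s(r) = 3 - 2 = 1)
(-49 + 305)*(N(10, s(-4)) + ((120 + 1/(-19)) - 98)) = (-49 + 305)*(10*(19 + 1) + ((120 + 1/(-19)) - 98)) = 256*(10*20 + ((120 - 1/19) - 98)) = 256*(200 + (2279/19 - 98)) = 256*(200 + 417/19) = 256*(4217/19) = 1079552/19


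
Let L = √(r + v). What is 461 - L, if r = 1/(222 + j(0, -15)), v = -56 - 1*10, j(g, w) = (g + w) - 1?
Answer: 461 - I*√2800570/206 ≈ 461.0 - 8.1237*I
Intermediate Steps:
j(g, w) = -1 + g + w
v = -66 (v = -56 - 10 = -66)
r = 1/206 (r = 1/(222 + (-1 + 0 - 15)) = 1/(222 - 16) = 1/206 ≈ 0.0048544)
L = I*√2800570/206 (L = √(1/206 - 66) = √(-13595/206) = I*√2800570/206 ≈ 8.1237*I)
461 - L = 461 - I*√2800570/206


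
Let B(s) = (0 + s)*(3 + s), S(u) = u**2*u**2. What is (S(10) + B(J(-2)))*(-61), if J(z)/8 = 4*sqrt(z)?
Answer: -485072 - 5856*I*sqrt(2) ≈ -4.8507e+5 - 8281.6*I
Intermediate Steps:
J(z) = 32*sqrt(z) (J(z) = 8*(4*sqrt(z)) = 32*sqrt(z))
S(u) = u**4
B(s) = s*(3 + s)
(S(10) + B(J(-2)))*(-61) = (10**4 + (32*sqrt(-2))*(3 + 32*sqrt(-2)))*(-61) = (10000 + (32*(I*sqrt(2)))*(3 + 32*(I*sqrt(2))))*(-61) = (10000 + (32*I*sqrt(2))*(3 + 32*I*sqrt(2)))*(-61) = (10000 + 32*I*sqrt(2)*(3 + 32*I*sqrt(2)))*(-61) = -610000 - 1952*I*sqrt(2)*(3 + 32*I*sqrt(2))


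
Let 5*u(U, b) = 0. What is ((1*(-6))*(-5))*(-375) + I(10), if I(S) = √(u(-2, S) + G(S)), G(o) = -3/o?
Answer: -11250 + I*√30/10 ≈ -11250.0 + 0.54772*I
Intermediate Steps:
u(U, b) = 0 (u(U, b) = (⅕)*0 = 0)
I(S) = √3*√(-1/S) (I(S) = √(0 - 3/S) = √(-3/S) = √3*√(-1/S))
((1*(-6))*(-5))*(-375) + I(10) = ((1*(-6))*(-5))*(-375) + √3*√(-1/10) = -6*(-5)*(-375) + √3*√(-1*⅒) = 30*(-375) + √3*√(-⅒) = -11250 + √3*(I*√10/10) = -11250 + I*√30/10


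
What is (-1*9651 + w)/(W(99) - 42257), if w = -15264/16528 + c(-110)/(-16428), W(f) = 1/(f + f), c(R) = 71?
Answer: 5405215608507/23664512657290 ≈ 0.22841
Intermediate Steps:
W(f) = 1/(2*f)
w = -15745655/16970124 (w = -15264/16528 + 71/(-16428) = -15264*1/16528 + 71*(-1/16428) = -954/1033 - 71/16428 = -15745655/16970124 ≈ -0.92785)
(-1*9651 + w)/(W(99) - 42257) = (-1*9651 - 15745655/16970124)/((1/2)/99 - 42257) = (-9651 - 15745655/16970124)/((1/2)*(1/99) - 42257) = -163794412379/(16970124*(1/198 - 42257)) = -163794412379/(16970124*(-8366885/198)) = -163794412379/16970124*(-198/8366885) = 5405215608507/23664512657290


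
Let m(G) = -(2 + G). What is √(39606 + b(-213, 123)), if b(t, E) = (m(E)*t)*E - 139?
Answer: √3314342 ≈ 1820.5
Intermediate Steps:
m(G) = -2 - G
b(t, E) = -139 + E*t*(-2 - E) (b(t, E) = ((-2 - E)*t)*E - 139 = (t*(-2 - E))*E - 139 = E*t*(-2 - E) - 139 = -139 + E*t*(-2 - E))
√(39606 + b(-213, 123)) = √(39606 + (-139 - 1*123*(-213)*(2 + 123))) = √(39606 + (-139 - 1*123*(-213)*125)) = √(39606 + (-139 + 3274875)) = √(39606 + 3274736) = √3314342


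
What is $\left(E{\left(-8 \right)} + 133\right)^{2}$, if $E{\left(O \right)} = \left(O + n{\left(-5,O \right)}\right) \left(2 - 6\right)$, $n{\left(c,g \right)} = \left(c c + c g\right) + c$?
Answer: $5625$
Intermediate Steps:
$n{\left(c,g \right)} = c + c^{2} + c g$ ($n{\left(c,g \right)} = \left(c^{2} + c g\right) + c = c + c^{2} + c g$)
$E{\left(O \right)} = -80 + 16 O$ ($E{\left(O \right)} = \left(O - 5 \left(1 - 5 + O\right)\right) \left(2 - 6\right) = \left(O - 5 \left(-4 + O\right)\right) \left(-4\right) = \left(O - \left(-20 + 5 O\right)\right) \left(-4\right) = \left(20 - 4 O\right) \left(-4\right) = -80 + 16 O$)
$\left(E{\left(-8 \right)} + 133\right)^{2} = \left(\left(-80 + 16 \left(-8\right)\right) + 133\right)^{2} = \left(\left(-80 - 128\right) + 133\right)^{2} = \left(-208 + 133\right)^{2} = \left(-75\right)^{2} = 5625$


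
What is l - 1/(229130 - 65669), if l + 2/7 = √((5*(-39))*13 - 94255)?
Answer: -326929/1144227 + I*√96790 ≈ -0.28572 + 311.11*I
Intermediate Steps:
l = -2/7 + I*√96790 (l = -2/7 + √((5*(-39))*13 - 94255) = -2/7 + √(-195*13 - 94255) = -2/7 + √(-2535 - 94255) = -2/7 + √(-96790) = -2/7 + I*√96790 ≈ -0.28571 + 311.11*I)
l - 1/(229130 - 65669) = (-2/7 + I*√96790) - 1/(229130 - 65669) = (-2/7 + I*√96790) - 1/163461 = -326929/1144227 + I*√96790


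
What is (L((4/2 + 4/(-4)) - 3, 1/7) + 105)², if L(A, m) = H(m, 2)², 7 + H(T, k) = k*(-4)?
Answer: 108900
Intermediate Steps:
H(T, k) = -7 - 4*k (H(T, k) = -7 + k*(-4) = -7 - 4*k)
L(A, m) = 225 (L(A, m) = (-7 - 4*2)² = (-7 - 8)² = (-15)² = 225)
(L((4/2 + 4/(-4)) - 3, 1/7) + 105)² = (225 + 105)² = 330² = 108900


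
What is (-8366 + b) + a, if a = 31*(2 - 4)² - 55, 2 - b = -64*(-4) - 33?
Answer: -8518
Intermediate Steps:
b = -221 (b = 2 - (-64*(-4) - 33) = 2 - (256 - 33) = 2 - 1*223 = 2 - 223 = -221)
a = 69 (a = 31*(-2)² - 55 = 31*4 - 55 = 124 - 55 = 69)
(-8366 + b) + a = (-8366 - 221) + 69 = -8587 + 69 = -8518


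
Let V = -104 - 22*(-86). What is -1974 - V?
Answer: -3762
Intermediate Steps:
V = 1788 (V = -104 + 1892 = 1788)
-1974 - V = -1974 - 1*1788 = -1974 - 1788 = -3762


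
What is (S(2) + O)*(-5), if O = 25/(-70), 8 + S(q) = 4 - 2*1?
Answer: 445/14 ≈ 31.786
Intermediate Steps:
S(q) = -6 (S(q) = -8 + (4 - 2*1) = -8 + (4 - 2) = -8 + 2 = -6)
O = -5/14 (O = 25*(-1/70) = -5/14 ≈ -0.35714)
(S(2) + O)*(-5) = (-6 - 5/14)*(-5) = -89/14*(-5) = 445/14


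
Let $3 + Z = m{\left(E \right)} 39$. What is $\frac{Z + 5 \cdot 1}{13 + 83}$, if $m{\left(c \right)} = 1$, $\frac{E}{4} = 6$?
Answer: $\frac{41}{96} \approx 0.42708$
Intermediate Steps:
$E = 24$ ($E = 4 \cdot 6 = 24$)
$Z = 36$ ($Z = -3 + 1 \cdot 39 = -3 + 39 = 36$)
$\frac{Z + 5 \cdot 1}{13 + 83} = \frac{36 + 5 \cdot 1}{13 + 83} = \frac{36 + 5}{96} = 41 \cdot \frac{1}{96} = \frac{41}{96}$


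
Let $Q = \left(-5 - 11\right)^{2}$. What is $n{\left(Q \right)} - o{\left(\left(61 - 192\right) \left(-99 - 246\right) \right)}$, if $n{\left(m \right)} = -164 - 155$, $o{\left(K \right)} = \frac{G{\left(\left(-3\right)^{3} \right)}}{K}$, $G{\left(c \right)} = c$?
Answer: $- \frac{4805726}{15065} \approx -319.0$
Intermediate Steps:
$Q = 256$ ($Q = \left(-16\right)^{2} = 256$)
$o{\left(K \right)} = - \frac{27}{K}$ ($o{\left(K \right)} = \frac{\left(-3\right)^{3}}{K} = - \frac{27}{K}$)
$n{\left(m \right)} = -319$ ($n{\left(m \right)} = -164 - 155 = -319$)
$n{\left(Q \right)} - o{\left(\left(61 - 192\right) \left(-99 - 246\right) \right)} = -319 - - \frac{27}{\left(61 - 192\right) \left(-99 - 246\right)} = -319 - - \frac{27}{\left(-131\right) \left(-345\right)} = -319 - - \frac{27}{45195} = -319 - \left(-27\right) \frac{1}{45195} = -319 - - \frac{9}{15065} = -319 + \frac{9}{15065} = - \frac{4805726}{15065}$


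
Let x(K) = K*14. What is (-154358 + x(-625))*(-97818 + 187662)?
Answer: -14654275152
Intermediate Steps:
x(K) = 14*K
(-154358 + x(-625))*(-97818 + 187662) = (-154358 + 14*(-625))*(-97818 + 187662) = (-154358 - 8750)*89844 = -163108*89844 = -14654275152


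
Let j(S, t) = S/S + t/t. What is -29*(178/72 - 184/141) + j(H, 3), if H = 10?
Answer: -53891/1692 ≈ -31.850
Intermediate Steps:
j(S, t) = 2 (j(S, t) = 1 + 1 = 2)
-29*(178/72 - 184/141) + j(H, 3) = -29*(178/72 - 184/141) + 2 = -29*(178*(1/72) - 184*1/141) + 2 = -29*(89/36 - 184/141) + 2 = -29*1975/1692 + 2 = -57275/1692 + 2 = -53891/1692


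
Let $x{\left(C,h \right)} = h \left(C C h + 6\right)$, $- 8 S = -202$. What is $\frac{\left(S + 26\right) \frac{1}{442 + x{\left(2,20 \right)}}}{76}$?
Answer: $\frac{205}{657248} \approx 0.00031191$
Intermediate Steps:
$S = \frac{101}{4}$ ($S = \left(- \frac{1}{8}\right) \left(-202\right) = \frac{101}{4} \approx 25.25$)
$x{\left(C,h \right)} = h \left(6 + h C^{2}\right)$ ($x{\left(C,h \right)} = h \left(C^{2} h + 6\right) = h \left(h C^{2} + 6\right) = h \left(6 + h C^{2}\right)$)
$\frac{\left(S + 26\right) \frac{1}{442 + x{\left(2,20 \right)}}}{76} = \frac{\left(\frac{101}{4} + 26\right) \frac{1}{442 + 20 \left(6 + 20 \cdot 2^{2}\right)}}{76} = \frac{205}{4 \left(442 + 20 \left(6 + 20 \cdot 4\right)\right)} \frac{1}{76} = \frac{205}{4 \left(442 + 20 \left(6 + 80\right)\right)} \frac{1}{76} = \frac{205}{4 \left(442 + 20 \cdot 86\right)} \frac{1}{76} = \frac{205}{4 \left(442 + 1720\right)} \frac{1}{76} = \frac{205}{4 \cdot 2162} \cdot \frac{1}{76} = \frac{205}{4} \cdot \frac{1}{2162} \cdot \frac{1}{76} = \frac{205}{8648} \cdot \frac{1}{76} = \frac{205}{657248}$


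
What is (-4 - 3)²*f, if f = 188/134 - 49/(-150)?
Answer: 851767/10050 ≈ 84.753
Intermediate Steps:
f = 17383/10050 (f = 188*(1/134) - 49*(-1/150) = 94/67 + 49/150 = 17383/10050 ≈ 1.7297)
(-4 - 3)²*f = (-4 - 3)²*(17383/10050) = (-7)²*(17383/10050) = 49*(17383/10050) = 851767/10050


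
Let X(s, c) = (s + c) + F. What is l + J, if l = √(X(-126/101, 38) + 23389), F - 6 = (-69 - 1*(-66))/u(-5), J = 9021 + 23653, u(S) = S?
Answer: 32674 + √5975835690/505 ≈ 32827.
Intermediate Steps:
J = 32674
F = 33/5 (F = 6 + (-69 - 1*(-66))/(-5) = 6 + (-69 + 66)*(-⅕) = 6 - 3*(-⅕) = 6 + ⅗ = 33/5 ≈ 6.6000)
X(s, c) = 33/5 + c + s (X(s, c) = (s + c) + 33/5 = (c + s) + 33/5 = 33/5 + c + s)
l = √5975835690/505 (l = √((33/5 + 38 - 126/101) + 23389) = √(21893/505 + 23389) = √(11833338/505) = √5975835690/505 ≈ 153.08)
l + J = √5975835690/505 + 32674 = 32674 + √5975835690/505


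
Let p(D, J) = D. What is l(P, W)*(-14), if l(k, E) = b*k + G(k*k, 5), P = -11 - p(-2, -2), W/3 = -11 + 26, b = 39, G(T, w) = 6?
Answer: 4830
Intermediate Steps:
W = 45 (W = 3*(-11 + 26) = 3*15 = 45)
P = -9 (P = -11 - 1*(-2) = -11 + 2 = -9)
l(k, E) = 6 + 39*k (l(k, E) = 39*k + 6 = 6 + 39*k)
l(P, W)*(-14) = (6 + 39*(-9))*(-14) = (6 - 351)*(-14) = -345*(-14) = 4830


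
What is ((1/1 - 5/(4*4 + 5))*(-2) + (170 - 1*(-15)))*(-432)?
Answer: -554832/7 ≈ -79262.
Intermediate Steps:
((1/1 - 5/(4*4 + 5))*(-2) + (170 - 1*(-15)))*(-432) = ((1*1 - 5/(16 + 5))*(-2) + (170 + 15))*(-432) = ((1 - 5/21)*(-2) + 185)*(-432) = ((16/21)*(-2) + 185)*(-432) = (-32/21 + 185)*(-432) = (3853/21)*(-432) = -554832/7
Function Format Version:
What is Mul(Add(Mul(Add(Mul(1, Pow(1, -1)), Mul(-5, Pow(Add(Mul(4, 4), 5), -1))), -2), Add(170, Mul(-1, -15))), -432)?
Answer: Rational(-554832, 7) ≈ -79262.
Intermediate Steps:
Mul(Add(Mul(Add(Mul(1, Pow(1, -1)), Mul(-5, Pow(Add(Mul(4, 4), 5), -1))), -2), Add(170, Mul(-1, -15))), -432) = Mul(Add(Mul(Add(Mul(1, 1), Mul(-5, Pow(Add(16, 5), -1))), -2), Add(170, 15)), -432) = Mul(Add(Mul(Add(1, Mul(-5, Pow(21, -1))), -2), 185), -432) = Mul(Add(Mul(Add(1, Mul(-5, Rational(1, 21))), -2), 185), -432) = Mul(Add(Mul(Add(1, Rational(-5, 21)), -2), 185), -432) = Mul(Add(Mul(Rational(16, 21), -2), 185), -432) = Mul(Add(Rational(-32, 21), 185), -432) = Mul(Rational(3853, 21), -432) = Rational(-554832, 7)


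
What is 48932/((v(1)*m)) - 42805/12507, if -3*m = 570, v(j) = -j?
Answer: 301929787/1188165 ≈ 254.11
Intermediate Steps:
m = -190 (m = -⅓*570 = -190)
48932/((v(1)*m)) - 42805/12507 = 48932/((-1*1*(-190))) - 42805/12507 = 48932/((-1*(-190))) - 42805*1/12507 = 48932/190 - 42805/12507 = 48932*(1/190) - 42805/12507 = 24466/95 - 42805/12507 = 301929787/1188165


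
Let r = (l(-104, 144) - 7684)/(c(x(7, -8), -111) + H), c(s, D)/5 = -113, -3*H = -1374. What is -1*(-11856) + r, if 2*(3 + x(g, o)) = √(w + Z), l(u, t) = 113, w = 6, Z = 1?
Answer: 1276163/107 ≈ 11927.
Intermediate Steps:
H = 458 (H = -⅓*(-1374) = 458)
x(g, o) = -3 + √7/2 (x(g, o) = -3 + √(6 + 1)/2 = -3 + √7/2)
c(s, D) = -565 (c(s, D) = 5*(-113) = -565)
r = 7571/107 (r = (113 - 7684)/(-565 + 458) = -7571/(-107) = -7571*(-1/107) = 7571/107 ≈ 70.757)
-1*(-11856) + r = -1*(-11856) + 7571/107 = 11856 + 7571/107 = 1276163/107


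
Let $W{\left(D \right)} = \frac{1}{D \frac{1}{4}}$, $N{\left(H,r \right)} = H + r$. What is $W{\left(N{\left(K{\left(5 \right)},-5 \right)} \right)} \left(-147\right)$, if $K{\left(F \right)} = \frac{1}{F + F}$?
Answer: $120$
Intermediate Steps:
$K{\left(F \right)} = \frac{1}{2 F}$
$W{\left(D \right)} = \frac{4}{D}$ ($W{\left(D \right)} = \frac{1}{D \frac{1}{4}} = \frac{1}{\frac{1}{4} D} = \frac{4}{D}$)
$W{\left(N{\left(K{\left(5 \right)},-5 \right)} \right)} \left(-147\right) = \frac{4}{\frac{1}{2 \cdot 5} - 5} \left(-147\right) = \frac{4}{\frac{1}{2} \cdot \frac{1}{5} - 5} \left(-147\right) = \frac{4}{\frac{1}{10} - 5} \left(-147\right) = \frac{4}{- \frac{49}{10}} \left(-147\right) = 4 \left(- \frac{10}{49}\right) \left(-147\right) = \left(- \frac{40}{49}\right) \left(-147\right) = 120$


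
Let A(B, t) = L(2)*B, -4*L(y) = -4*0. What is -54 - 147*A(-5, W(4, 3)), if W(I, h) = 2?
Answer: -54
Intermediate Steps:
L(y) = 0 (L(y) = -(-1)*0 = -1/4*0 = 0)
A(B, t) = 0 (A(B, t) = 0*B = 0)
-54 - 147*A(-5, W(4, 3)) = -54 - 147*0 = -54 + 0 = -54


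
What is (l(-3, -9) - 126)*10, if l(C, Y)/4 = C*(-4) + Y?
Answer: -1140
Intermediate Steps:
l(C, Y) = -16*C + 4*Y (l(C, Y) = 4*(C*(-4) + Y) = 4*(-4*C + Y) = 4*(Y - 4*C) = -16*C + 4*Y)
(l(-3, -9) - 126)*10 = ((-16*(-3) + 4*(-9)) - 126)*10 = ((48 - 36) - 126)*10 = (12 - 126)*10 = -114*10 = -1140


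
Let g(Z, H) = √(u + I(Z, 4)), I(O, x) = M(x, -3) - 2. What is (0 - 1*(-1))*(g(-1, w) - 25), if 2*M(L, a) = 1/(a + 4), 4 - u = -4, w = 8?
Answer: -25 + √26/2 ≈ -22.451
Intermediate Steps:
u = 8 (u = 4 - 1*(-4) = 4 + 4 = 8)
M(L, a) = 1/(2*(4 + a)) (M(L, a) = 1/(2*(a + 4)) = 1/(2*(4 + a)))
I(O, x) = -3/2 (I(O, x) = 1/(2*(4 - 3)) - 2 = (½)/1 - 2 = (½)*1 - 2 = ½ - 2 = -3/2)
g(Z, H) = √26/2 (g(Z, H) = √(8 - 3/2) = √(13/2) = √26/2)
(0 - 1*(-1))*(g(-1, w) - 25) = (0 - 1*(-1))*(√26/2 - 25) = (0 + 1)*(-25 + √26/2) = 1*(-25 + √26/2) = -25 + √26/2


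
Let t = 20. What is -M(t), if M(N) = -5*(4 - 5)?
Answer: -5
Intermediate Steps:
M(N) = 5 (M(N) = -5*(-1) = 5)
-M(t) = -1*5 = -5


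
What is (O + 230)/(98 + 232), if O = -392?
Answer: -27/55 ≈ -0.49091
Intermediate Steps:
(O + 230)/(98 + 232) = (-392 + 230)/(98 + 232) = -162/330 = -162*1/330 = -27/55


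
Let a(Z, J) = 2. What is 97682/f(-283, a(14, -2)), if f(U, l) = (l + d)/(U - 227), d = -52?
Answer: 4981782/5 ≈ 9.9636e+5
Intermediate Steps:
f(U, l) = (-52 + l)/(-227 + U) (f(U, l) = (l - 52)/(U - 227) = (-52 + l)/(-227 + U))
97682/f(-283, a(14, -2)) = 97682/(((-52 + 2)/(-227 - 283))) = 97682/((-50/(-510))) = 97682/((-1/510*(-50))) = 97682/(5/51) = 97682*(51/5) = 4981782/5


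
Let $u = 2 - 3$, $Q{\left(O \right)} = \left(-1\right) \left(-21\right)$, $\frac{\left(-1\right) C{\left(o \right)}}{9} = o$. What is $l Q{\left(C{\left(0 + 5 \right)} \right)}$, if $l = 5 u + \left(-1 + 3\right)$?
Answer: $-63$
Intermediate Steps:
$C{\left(o \right)} = - 9 o$
$Q{\left(O \right)} = 21$
$u = -1$
$l = -3$ ($l = 5 \left(-1\right) + \left(-1 + 3\right) = -5 + 2 = -3$)
$l Q{\left(C{\left(0 + 5 \right)} \right)} = \left(-3\right) 21 = -63$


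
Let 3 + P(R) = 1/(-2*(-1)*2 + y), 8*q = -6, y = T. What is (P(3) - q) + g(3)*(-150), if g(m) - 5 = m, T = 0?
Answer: -1202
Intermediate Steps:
y = 0
g(m) = 5 + m
q = -3/4 (q = (1/8)*(-6) = -3/4 ≈ -0.75000)
P(R) = -11/4 (P(R) = -3 + 1/(-2*(-1)*2 + 0) = -3 + 1/(2*2 + 0) = -3 + 1/(4 + 0) = -3 + 1/4 = -11/4)
(P(3) - q) + g(3)*(-150) = (-11/4 - 1*(-3/4)) + (5 + 3)*(-150) = (-11/4 + 3/4) + 8*(-150) = -2 - 1200 = -1202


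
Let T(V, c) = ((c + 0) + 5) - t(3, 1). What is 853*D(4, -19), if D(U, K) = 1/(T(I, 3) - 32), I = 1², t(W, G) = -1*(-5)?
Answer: -853/29 ≈ -29.414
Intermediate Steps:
t(W, G) = 5
I = 1
T(V, c) = c (T(V, c) = ((c + 0) + 5) - 1*5 = (c + 5) - 5 = (5 + c) - 5 = c)
D(U, K) = -1/29 (D(U, K) = 1/(3 - 32) = 1/(-29) = -1/29)
853*D(4, -19) = 853*(-1/29) = -853/29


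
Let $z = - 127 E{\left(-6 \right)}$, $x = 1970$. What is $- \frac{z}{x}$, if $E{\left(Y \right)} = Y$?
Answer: $- \frac{381}{985} \approx -0.3868$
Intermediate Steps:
$z = 762$ ($z = \left(-127\right) \left(-6\right) = 762$)
$- \frac{z}{x} = - \frac{762}{1970} = \left(-1\right) \frac{381}{985} = - \frac{381}{985}$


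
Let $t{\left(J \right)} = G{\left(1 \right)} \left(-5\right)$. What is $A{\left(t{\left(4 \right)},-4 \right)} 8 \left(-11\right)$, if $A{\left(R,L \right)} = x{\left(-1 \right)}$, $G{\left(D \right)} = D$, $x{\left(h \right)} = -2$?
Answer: $176$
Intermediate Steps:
$t{\left(J \right)} = -5$ ($t{\left(J \right)} = 1 \left(-5\right) = -5$)
$A{\left(R,L \right)} = -2$
$A{\left(t{\left(4 \right)},-4 \right)} 8 \left(-11\right) = \left(-2\right) 8 \left(-11\right) = \left(-16\right) \left(-11\right) = 176$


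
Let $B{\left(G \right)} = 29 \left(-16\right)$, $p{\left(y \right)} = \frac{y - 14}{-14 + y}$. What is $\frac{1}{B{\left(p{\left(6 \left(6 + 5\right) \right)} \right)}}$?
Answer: $- \frac{1}{464} \approx -0.0021552$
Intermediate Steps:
$p{\left(y \right)} = 1$ ($p{\left(y \right)} = \frac{-14 + y}{-14 + y} = 1$)
$B{\left(G \right)} = -464$
$\frac{1}{B{\left(p{\left(6 \left(6 + 5\right) \right)} \right)}} = \frac{1}{-464} = - \frac{1}{464}$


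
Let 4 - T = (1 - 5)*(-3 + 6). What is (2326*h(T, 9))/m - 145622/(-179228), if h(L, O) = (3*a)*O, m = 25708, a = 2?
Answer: 3281925511/575949178 ≈ 5.6983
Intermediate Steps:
T = 16 (T = 4 - (1 - 5)*(-3 + 6) = 4 - (-4)*3 = 4 - 1*(-12) = 4 + 12 = 16)
h(L, O) = 6*O (h(L, O) = (3*2)*O = 6*O)
(2326*h(T, 9))/m - 145622/(-179228) = (2326*(6*9))/25708 - 145622/(-179228) = (2326*54)*(1/25708) - 145622*(-1/179228) = 125604*(1/25708) + 72811/89614 = 31401/6427 + 72811/89614 = 3281925511/575949178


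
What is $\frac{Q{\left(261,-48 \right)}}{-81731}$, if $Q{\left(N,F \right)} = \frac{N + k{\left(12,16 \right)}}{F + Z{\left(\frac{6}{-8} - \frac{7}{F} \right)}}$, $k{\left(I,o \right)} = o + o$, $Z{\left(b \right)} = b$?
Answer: $\frac{14064}{190678423} \approx 7.3758 \cdot 10^{-5}$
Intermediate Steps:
$k{\left(I,o \right)} = 2 o$
$Q{\left(N,F \right)} = \frac{32 + N}{- \frac{3}{4} + F - \frac{7}{F}}$ ($Q{\left(N,F \right)} = \frac{N + 2 \cdot 16}{F + \left(\frac{6}{-8} - \frac{7}{F}\right)} = \frac{N + 32}{F + \left(6 \left(- \frac{1}{8}\right) - \frac{7}{F}\right)} = \frac{32 + N}{F - \left(\frac{3}{4} + \frac{7}{F}\right)} = \frac{32 + N}{- \frac{3}{4} + F - \frac{7}{F}}$)
$\frac{Q{\left(261,-48 \right)}}{-81731} = \frac{\left(-4\right) \left(-48\right) \frac{1}{28 - - 48 \left(-3 + 4 \left(-48\right)\right)} \left(32 + 261\right)}{-81731} = \left(-4\right) \left(-48\right) \frac{1}{28 - - 48 \left(-3 - 192\right)} 293 \left(- \frac{1}{81731}\right) = \left(-4\right) \left(-48\right) \frac{1}{28 - \left(-48\right) \left(-195\right)} 293 \left(- \frac{1}{81731}\right) = \left(-4\right) \left(-48\right) \frac{1}{28 - 9360} \cdot 293 \left(- \frac{1}{81731}\right) = \left(-4\right) \left(-48\right) \frac{1}{-9332} \cdot 293 \left(- \frac{1}{81731}\right) = \left(-4\right) \left(-48\right) \left(- \frac{1}{9332}\right) 293 \left(- \frac{1}{81731}\right) = \left(- \frac{14064}{2333}\right) \left(- \frac{1}{81731}\right) = \frac{14064}{190678423}$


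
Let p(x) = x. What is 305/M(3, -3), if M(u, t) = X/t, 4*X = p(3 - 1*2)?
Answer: -3660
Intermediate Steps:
X = 1/4 (X = (3 - 1*2)/4 = (3 - 2)/4 = (1/4)*1 = 1/4 ≈ 0.25000)
M(u, t) = 1/(4*t)
305/M(3, -3) = 305/(((1/4)/(-3))) = 305/(((1/4)*(-1/3))) = 305/(-1/12) = 305*(-12) = -3660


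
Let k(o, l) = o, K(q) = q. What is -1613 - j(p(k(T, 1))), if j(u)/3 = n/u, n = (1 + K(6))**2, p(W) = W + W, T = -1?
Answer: -3079/2 ≈ -1539.5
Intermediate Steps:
p(W) = 2*W
n = 49 (n = (1 + 6)**2 = 7**2 = 49)
j(u) = 147/u (j(u) = 3*(49/u) = 147/u)
-1613 - j(p(k(T, 1))) = -1613 - 147/(2*(-1)) = -1613 - 147/(-2) = -1613 - 147*(-1)/2 = -1613 - 1*(-147/2) = -1613 + 147/2 = -3079/2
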